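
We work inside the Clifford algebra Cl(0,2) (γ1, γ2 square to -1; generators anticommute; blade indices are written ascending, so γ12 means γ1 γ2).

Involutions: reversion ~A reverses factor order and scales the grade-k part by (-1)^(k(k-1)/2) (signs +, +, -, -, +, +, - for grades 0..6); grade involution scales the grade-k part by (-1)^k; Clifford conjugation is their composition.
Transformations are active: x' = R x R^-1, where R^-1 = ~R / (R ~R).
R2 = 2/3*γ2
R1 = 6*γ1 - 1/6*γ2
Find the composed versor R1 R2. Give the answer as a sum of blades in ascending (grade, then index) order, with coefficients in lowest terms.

Distribute over the terms of R2 (each basis-blade product reordered to ascending indices, repeated generators contracted through their squares):
R1 (2/3*γ2) = 1/9 + 4*γ12
Answer: 1/9 + 4*γ12


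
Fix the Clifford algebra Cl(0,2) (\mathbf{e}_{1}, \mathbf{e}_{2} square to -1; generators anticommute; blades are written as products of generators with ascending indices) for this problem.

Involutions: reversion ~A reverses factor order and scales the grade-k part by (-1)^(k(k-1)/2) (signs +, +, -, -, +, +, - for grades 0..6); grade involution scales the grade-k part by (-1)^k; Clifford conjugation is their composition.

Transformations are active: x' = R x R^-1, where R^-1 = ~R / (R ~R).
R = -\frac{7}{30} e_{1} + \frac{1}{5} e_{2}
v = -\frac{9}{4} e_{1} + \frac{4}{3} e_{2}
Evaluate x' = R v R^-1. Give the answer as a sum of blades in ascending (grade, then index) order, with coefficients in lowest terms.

~R = -\frac{7}{30} e_{1} + \frac{1}{5} e_{2}, and R ~R = -\frac{17}{180}, so R^-1 = ~R / (-\frac{17}{180}).
R v = -\frac{19}{24} + \frac{5}{36} e_{1} e_{2}
Answer: -\frac{113}{68} e_{1} + \frac{103}{51} e_{2}


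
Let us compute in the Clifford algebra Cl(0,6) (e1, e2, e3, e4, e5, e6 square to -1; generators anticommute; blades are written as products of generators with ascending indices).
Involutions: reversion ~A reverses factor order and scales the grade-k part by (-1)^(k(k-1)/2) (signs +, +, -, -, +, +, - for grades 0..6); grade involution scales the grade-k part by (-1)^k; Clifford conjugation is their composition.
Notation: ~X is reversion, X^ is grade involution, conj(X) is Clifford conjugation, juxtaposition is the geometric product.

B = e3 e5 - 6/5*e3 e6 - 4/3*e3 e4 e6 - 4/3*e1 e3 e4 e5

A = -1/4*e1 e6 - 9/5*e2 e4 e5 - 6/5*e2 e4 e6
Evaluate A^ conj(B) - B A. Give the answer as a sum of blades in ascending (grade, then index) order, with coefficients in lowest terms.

first term: -3/10*e1 e3 + 8/5*e2 e3 - 12/5*e1 e2 e3 - 1/3*e1 e3 e4 + 9/25*e2 e3 e4 + 1/4*e1 e3 e5 e6 - 12/5*e2 e3 e5 e6 - 1/3*e3 e4 e5 e6 - 8/5*e1 e2 e3 e5 e6 + 84/25*e2 e3 e4 e5 e6
second term: -3/10*e1 e3 + 8/5*e2 e3 + 12/5*e1 e2 e3 + 1/3*e1 e3 e4 - 9/25*e2 e3 e4 - 1/4*e1 e3 e5 e6 + 12/5*e2 e3 e5 e6 + 1/3*e3 e4 e5 e6 - 8/5*e1 e2 e3 e5 e6 + 84/25*e2 e3 e4 e5 e6
Answer: -24/5*e1 e2 e3 - 2/3*e1 e3 e4 + 18/25*e2 e3 e4 + 1/2*e1 e3 e5 e6 - 24/5*e2 e3 e5 e6 - 2/3*e3 e4 e5 e6


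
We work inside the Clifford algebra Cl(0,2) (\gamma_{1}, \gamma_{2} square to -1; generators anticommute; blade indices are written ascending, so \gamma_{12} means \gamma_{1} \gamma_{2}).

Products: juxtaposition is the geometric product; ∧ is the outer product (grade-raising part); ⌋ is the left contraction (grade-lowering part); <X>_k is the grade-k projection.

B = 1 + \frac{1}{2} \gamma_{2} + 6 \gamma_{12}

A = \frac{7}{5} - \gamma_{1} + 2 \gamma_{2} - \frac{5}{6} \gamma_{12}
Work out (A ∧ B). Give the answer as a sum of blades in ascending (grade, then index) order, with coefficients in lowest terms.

step 1: \frac{7}{5} - \gamma_{1} + \frac{27}{10} \gamma_{2} + \frac{106}{15} \gamma_{12}
Answer: \frac{7}{5} - \gamma_{1} + \frac{27}{10} \gamma_{2} + \frac{106}{15} \gamma_{12}


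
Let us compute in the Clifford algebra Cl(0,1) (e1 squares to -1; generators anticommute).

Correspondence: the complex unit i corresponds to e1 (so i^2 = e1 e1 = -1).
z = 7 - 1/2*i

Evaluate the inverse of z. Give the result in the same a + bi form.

In blades: z = 7 - 1/2*e1.
With qbar = 7 + 1/2*e1 (scalar fixed, mapped units negated), z qbar = 197/4 (the sum of squared coefficients), so z^-1 = qbar / (197/4) = 28/197 + 2/197*e1; translating back:
Answer: 28/197 + 2/197*i


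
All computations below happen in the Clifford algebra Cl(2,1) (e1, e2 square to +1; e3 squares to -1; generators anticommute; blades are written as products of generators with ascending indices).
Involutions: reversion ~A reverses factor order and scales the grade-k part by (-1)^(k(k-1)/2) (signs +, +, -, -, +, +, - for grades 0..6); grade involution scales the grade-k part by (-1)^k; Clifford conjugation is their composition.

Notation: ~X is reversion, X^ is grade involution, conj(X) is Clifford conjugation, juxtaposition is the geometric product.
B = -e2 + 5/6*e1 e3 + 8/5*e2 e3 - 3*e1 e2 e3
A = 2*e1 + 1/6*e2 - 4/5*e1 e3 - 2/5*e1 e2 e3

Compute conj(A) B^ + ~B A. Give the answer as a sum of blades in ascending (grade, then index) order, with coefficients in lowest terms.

first term: -7/10 - 16/25*e1 - 31/15*e2 - 29/15*e3 - 18/25*e1 e2 + 9/10*e1 e3 - 6*e2 e3 - 139/36*e1 e2 e3
second term: -7/10 + 16/25*e1 + 31/15*e2 + 29/15*e3 + 18/25*e1 e2 - 9/10*e1 e3 + 6*e2 e3 - 139/36*e1 e2 e3
Answer: -7/5 - 139/18*e1 e2 e3


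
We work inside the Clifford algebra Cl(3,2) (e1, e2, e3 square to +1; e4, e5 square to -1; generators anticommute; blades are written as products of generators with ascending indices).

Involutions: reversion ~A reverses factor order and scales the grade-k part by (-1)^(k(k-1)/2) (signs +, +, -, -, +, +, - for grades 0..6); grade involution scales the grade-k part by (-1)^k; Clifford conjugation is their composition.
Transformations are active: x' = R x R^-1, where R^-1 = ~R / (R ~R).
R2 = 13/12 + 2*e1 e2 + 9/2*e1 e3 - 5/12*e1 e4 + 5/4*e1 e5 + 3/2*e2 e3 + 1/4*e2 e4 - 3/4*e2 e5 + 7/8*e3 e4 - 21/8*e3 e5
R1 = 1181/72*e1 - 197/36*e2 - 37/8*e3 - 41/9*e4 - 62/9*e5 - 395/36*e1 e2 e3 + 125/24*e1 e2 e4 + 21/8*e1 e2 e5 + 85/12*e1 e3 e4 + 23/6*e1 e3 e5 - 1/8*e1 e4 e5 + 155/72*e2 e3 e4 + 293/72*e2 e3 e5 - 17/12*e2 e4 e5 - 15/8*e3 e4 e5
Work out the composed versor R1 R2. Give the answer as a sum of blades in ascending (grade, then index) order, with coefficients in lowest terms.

Distribute over the grade parts of R2 (each basis-blade product reordered to ascending indices, repeated generators contracted through their squares):
R1 <R2>_0 (= 13/12) = 15353/864*e1 - 2561/432*e2 - 481/96*e3 - 533/108*e4 - 403/54*e5 - 5135/432*e1 e2 e3 + 1625/288*e1 e2 e4 + 91/32*e1 e2 e5 + 1105/144*e1 e3 e4 + 299/72*e1 e3 e5 - 13/96*e1 e4 e5 + 2015/864*e2 e3 e4 + 3809/864*e2 e3 e5 - 221/144*e2 e4 e5 - 65/32*e3 e4 e5
R1 <R2>_2 (= 2*e1 e2 + 9/2*e1 e3 - 5/12*e1 e4 + 5/4*e1 e5 + 3/2*e2 e3 + 1/4*e2 e4 - 3/4*e2 e5 + 7/8*e3 e4 - 21/8*e3 e5) = 31943/864*e1 - 1117/72*e2 + 7367/72*e3 - 54949/864*e4 + 893/144*e5 + 9275/216*e1 e2 e3 - 17015/864*e1 e2 e4 + 6193/288*e1 e2 e5 - 1295/288*e1 e3 e4 - 5875/72*e1 e3 e5 + 40043/864*e1 e4 e5 - 3775/216*e2 e3 e4 - 1301/72*e2 e3 e5 + 1367/96*e2 e4 e5 - 617/48*e3 e4 e5 + 6695/864*e1 e2 e3 e4 e5
Summing the partial products and collecting blades:
Answer: 1478/27*e1 - 9263/432*e2 + 28025/288*e3 - 59213/864*e4 - 545/432*e5 + 13415/432*e1 e2 e3 - 3035/216*e1 e2 e4 + 1753/72*e1 e2 e5 + 305/96*e1 e3 e4 - 697/9*e1 e3 e5 + 19963/432*e1 e4 e5 - 13085/864*e2 e3 e4 - 11803/864*e2 e3 e5 + 3659/288*e2 e4 e5 - 1429/96*e3 e4 e5 + 6695/864*e1 e2 e3 e4 e5


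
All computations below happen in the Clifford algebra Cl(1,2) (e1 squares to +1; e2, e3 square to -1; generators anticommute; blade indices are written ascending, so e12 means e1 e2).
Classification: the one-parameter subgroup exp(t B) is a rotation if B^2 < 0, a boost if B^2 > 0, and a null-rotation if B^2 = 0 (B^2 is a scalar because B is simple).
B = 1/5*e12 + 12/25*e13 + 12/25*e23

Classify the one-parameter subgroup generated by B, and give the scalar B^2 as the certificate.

B^2 term by term: the squares give (1/5)^2*(e12)^2 + (12/25)^2*(e13)^2 + (12/25)^2*(e23)^2 = 1/25*(+1) + 144/625*(+1) + 144/625*(-1) = 1/25 (each basis 2-blade squares to minus the product of its generators' squares); cross terms between blades sharing an index anticommute and cancel. So B^2 = 1/25.
Answer: boost, certificate B^2 = 1/25. Because 1/25 is invariant under every versor sandwich, the classification follows from its sign alone.


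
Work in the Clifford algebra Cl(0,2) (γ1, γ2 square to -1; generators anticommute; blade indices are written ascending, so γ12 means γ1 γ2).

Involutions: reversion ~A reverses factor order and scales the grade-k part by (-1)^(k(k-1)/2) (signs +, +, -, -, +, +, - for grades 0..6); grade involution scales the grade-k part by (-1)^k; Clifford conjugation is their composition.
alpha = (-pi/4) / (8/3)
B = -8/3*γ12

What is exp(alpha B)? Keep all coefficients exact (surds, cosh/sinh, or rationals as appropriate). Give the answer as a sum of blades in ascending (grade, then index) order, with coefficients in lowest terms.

B^2 = (-8/3)^2*(γ12)^2 = 64/9*(-1) = -64/9 (a basis 2-blade squares to minus the product of its generators' squares).
B^2 = -64/9 — the series telescopes trigonometrically here: l = 8/3, alpha*l = -pi/4, so exp(alpha B) = cos(-pi/4) + (sin(-pi/4)/(8/3))*B = sqrt(2)/2 + (-3*sqrt(2)/16)*B.
Answer: sqrt(2)/2 + sqrt(2)/2*γ12


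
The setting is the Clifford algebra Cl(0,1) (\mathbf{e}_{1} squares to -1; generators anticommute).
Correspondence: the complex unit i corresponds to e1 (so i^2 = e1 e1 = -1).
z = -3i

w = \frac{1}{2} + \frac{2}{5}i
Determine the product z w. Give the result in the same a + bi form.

In blades: z = -3 e_{1}, w = \frac{1}{2} + \frac{2}{5} e_{1}.
Distribute z over w term by term (generator squares from the signature, products reordered to ascending indices): (-3 e_{1})*w = \frac{6}{5} - \frac{3}{2} e_{1}.
Sum: \frac{6}{5} - \frac{3}{2} e_{1}; translating back through the correspondence:
Answer: \frac{6}{5} - \frac{3}{2}i


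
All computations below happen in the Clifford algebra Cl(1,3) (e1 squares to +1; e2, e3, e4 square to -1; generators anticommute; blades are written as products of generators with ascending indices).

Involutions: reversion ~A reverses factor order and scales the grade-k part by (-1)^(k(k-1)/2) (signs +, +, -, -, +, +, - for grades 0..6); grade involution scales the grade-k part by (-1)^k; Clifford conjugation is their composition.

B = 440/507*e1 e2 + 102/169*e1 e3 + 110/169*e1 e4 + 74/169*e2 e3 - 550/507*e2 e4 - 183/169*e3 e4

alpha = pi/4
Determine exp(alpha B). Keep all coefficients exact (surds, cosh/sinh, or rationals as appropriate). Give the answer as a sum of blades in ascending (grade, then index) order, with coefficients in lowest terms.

B^2 term by term: the squares give (440/507)^2*(e1 e2)^2 + (102/169)^2*(e1 e3)^2 + (110/169)^2*(e1 e4)^2 + (74/169)^2*(e2 e3)^2 + (-550/507)^2*(e2 e4)^2 + (-183/169)^2*(e3 e4)^2 = 193600/257049*(+1) + 10404/28561*(+1) + 12100/28561*(+1) + 5476/28561*(-1) + 302500/257049*(-1) + 33489/28561*(-1) = -1 (each basis 2-blade squares to minus the product of its generators' squares); cross terms between blades sharing an index anticommute and cancel; the commuting (index-disjoint) pairs give grade-4 terms 2*c*c'*(blade product), which cancel blade by blade — e1 e2 e3 e4: -53680/28561 + 37400/28561 + 16280/28561 = 0 — confirming B is simple. So B^2 = -1.
B^2 = -1 — B^2 < 0, so the exponential closes trigonometrically: l = 1, alpha*l = pi/4, so exp(alpha B) = cos(pi/4) + (sin(pi/4)/1)*B = sqrt(2)/2 + (sqrt(2)/2)*B.
Answer: sqrt(2)/2 + 220*sqrt(2)/507*e1 e2 + 51*sqrt(2)/169*e1 e3 + 55*sqrt(2)/169*e1 e4 + 37*sqrt(2)/169*e2 e3 - 275*sqrt(2)/507*e2 e4 - 183*sqrt(2)/338*e3 e4


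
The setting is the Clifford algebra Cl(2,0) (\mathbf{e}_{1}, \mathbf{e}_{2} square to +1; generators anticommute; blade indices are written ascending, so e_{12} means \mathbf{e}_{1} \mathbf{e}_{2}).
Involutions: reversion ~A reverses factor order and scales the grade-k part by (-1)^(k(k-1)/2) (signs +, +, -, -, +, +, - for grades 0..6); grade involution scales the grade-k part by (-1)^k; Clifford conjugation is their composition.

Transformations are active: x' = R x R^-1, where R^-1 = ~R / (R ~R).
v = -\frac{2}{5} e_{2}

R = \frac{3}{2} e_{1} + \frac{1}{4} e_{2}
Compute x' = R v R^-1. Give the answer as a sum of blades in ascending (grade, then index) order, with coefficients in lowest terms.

~R = \frac{3}{2} e_{1} + \frac{1}{4} e_{2}, and R ~R = \frac{37}{16}, so R^-1 = ~R / (\frac{37}{16}).
R v = -\frac{1}{10} - \frac{3}{5} e_{12}
Answer: -\frac{24}{185} e_{1} + \frac{14}{37} e_{2}


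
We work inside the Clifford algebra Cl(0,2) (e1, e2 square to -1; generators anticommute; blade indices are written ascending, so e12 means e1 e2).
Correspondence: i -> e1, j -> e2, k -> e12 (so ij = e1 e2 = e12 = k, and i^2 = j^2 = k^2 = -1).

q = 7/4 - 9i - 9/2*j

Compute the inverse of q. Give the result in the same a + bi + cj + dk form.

In blades: q = 7/4 - 9*e1 - 9/2*e2.
With qbar = 7/4 + 9*e1 + 9/2*e2 (scalar fixed, mapped units negated), q qbar = 1669/16 (the sum of squared coefficients), so q^-1 = qbar / (1669/16) = 28/1669 + 144/1669*e1 + 72/1669*e2; translating back:
Answer: 28/1669 + 144/1669*i + 72/1669*j


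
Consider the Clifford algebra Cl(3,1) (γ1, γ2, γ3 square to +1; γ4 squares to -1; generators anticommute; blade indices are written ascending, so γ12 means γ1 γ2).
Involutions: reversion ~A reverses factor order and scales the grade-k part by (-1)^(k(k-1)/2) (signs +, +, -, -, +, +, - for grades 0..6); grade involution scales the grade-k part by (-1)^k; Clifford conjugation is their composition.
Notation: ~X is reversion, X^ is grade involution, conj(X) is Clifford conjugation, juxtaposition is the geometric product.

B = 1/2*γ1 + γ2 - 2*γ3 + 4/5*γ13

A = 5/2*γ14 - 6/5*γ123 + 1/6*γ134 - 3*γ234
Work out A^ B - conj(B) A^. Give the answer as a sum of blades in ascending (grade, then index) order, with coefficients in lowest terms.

first term: 24/25*γ2 - 67/60*γ4 - 12/5*γ12 - 6/5*γ13 - 1/3*γ14 + 3/5*γ23 + 6*γ24 + 59/12*γ34 - 1/10*γ124 + 5*γ134 - 5/3*γ1234
second term: -24/25*γ2 - 83/60*γ4 + 12/5*γ12 + 6/5*γ13 + 1/3*γ14 - 3/5*γ23 - 6*γ24 - 11/12*γ34 + 49/10*γ124 - 5*γ134 - 5/3*γ1234
Answer: 48/25*γ2 + 4/15*γ4 - 24/5*γ12 - 12/5*γ13 - 2/3*γ14 + 6/5*γ23 + 12*γ24 + 35/6*γ34 - 5*γ124 + 10*γ134


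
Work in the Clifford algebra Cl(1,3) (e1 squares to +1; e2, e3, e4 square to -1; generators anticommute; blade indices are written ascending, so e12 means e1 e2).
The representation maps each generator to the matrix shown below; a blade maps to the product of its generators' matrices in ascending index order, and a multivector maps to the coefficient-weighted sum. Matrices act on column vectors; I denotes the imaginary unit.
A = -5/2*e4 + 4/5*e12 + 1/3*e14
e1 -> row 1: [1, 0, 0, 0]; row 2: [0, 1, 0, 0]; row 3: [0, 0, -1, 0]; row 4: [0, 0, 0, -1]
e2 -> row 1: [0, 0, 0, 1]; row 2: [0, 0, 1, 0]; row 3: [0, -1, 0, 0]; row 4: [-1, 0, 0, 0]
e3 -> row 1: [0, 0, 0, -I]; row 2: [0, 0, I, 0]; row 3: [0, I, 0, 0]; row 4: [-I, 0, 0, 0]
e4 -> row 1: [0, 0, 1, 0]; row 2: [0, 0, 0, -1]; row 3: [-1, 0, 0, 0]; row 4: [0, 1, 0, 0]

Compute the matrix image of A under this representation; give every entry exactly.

Bivector images (products of the table entries): rho(e12) = rho(e1)rho(e2) = row 1: [0, 0, 0, 1]; row 2: [0, 0, 1, 0]; row 3: [0, 1, 0, 0]; row 4: [1, 0, 0, 0]; rho(e14) = rho(e1)rho(e4) = row 1: [0, 0, 1, 0]; row 2: [0, 0, 0, -1]; row 3: [1, 0, 0, 0]; row 4: [0, -1, 0, 0].
M = (-5/2)*rho(e4) + (4/5)*rho(e12) + (1/3)*rho(e14), summed entrywise:
Answer: row 1: [0, 0, -13/6, 4/5]; row 2: [0, 0, 4/5, 13/6]; row 3: [17/6, 4/5, 0, 0]; row 4: [4/5, -17/6, 0, 0]


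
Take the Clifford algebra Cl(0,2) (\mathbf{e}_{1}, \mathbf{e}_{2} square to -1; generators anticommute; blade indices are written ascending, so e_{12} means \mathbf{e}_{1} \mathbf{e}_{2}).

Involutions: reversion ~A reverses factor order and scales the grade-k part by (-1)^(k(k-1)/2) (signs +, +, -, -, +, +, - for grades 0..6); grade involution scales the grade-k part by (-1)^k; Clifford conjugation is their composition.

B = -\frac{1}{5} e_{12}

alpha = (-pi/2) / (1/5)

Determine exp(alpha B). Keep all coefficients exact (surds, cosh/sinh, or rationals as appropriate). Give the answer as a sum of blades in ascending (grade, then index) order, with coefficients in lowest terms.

B^2 = (-\frac{1}{5})^2*(e_{12})^2 = \frac{1}{25}*(-1) = -\frac{1}{25} (a basis 2-blade squares to minus the product of its generators' squares).
B^2 = -\frac{1}{25} — the series telescopes trigonometrically here: l = \frac{1}{5}, alpha*l = - \frac{\pi}{2}, so exp(alpha B) = cos(- \frac{\pi}{2}) + (sin(- \frac{\pi}{2})/(\frac{1}{5}))*B = 0 + (-5)*B.
Answer: e_{12}


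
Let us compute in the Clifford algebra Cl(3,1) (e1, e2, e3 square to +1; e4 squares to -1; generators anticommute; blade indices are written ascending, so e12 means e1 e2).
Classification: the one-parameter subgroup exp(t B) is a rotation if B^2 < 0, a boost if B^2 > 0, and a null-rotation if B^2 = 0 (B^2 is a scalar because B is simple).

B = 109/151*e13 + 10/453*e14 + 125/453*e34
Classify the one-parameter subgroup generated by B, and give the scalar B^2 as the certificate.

B^2 term by term: the squares give (109/151)^2*(e13)^2 + (10/453)^2*(e14)^2 + (125/453)^2*(e34)^2 = 11881/22801*(-1) + 100/205209*(+1) + 15625/205209*(+1) = -4/9 (each basis 2-blade squares to minus the product of its generators' squares); cross terms between blades sharing an index anticommute and cancel. So B^2 = -4/9.
Answer: rotation, certificate B^2 = -4/9. Check the certificate: B^2 = -4/9, and that sign is decisive whatever form B takes.


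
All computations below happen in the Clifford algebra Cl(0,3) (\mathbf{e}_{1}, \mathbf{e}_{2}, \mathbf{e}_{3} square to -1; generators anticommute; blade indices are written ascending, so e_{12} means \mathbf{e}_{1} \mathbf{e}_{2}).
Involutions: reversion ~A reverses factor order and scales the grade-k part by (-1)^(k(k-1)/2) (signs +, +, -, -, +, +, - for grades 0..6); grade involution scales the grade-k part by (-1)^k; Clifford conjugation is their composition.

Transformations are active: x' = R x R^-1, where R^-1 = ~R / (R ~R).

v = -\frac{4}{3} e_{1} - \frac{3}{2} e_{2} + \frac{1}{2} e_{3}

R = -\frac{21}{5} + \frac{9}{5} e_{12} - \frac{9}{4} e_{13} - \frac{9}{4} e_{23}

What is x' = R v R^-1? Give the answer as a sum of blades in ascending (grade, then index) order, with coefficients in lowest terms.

~R = -\frac{21}{5} - \frac{9}{5} e_{12} + \frac{9}{4} e_{13} + \frac{9}{4} e_{23}, and R ~R = \frac{6201}{200}, so R^-1 = ~R / (\frac{6201}{200}).
R v = \frac{377}{40} e_{1} + \frac{201}{40} e_{2} + \frac{171}{40} e_{3} + \frac{21}{40} e_{123}
Answer: -\frac{5359}{4134} e_{1} + \frac{148}{689} e_{2} - \frac{2201}{1378} e_{3}


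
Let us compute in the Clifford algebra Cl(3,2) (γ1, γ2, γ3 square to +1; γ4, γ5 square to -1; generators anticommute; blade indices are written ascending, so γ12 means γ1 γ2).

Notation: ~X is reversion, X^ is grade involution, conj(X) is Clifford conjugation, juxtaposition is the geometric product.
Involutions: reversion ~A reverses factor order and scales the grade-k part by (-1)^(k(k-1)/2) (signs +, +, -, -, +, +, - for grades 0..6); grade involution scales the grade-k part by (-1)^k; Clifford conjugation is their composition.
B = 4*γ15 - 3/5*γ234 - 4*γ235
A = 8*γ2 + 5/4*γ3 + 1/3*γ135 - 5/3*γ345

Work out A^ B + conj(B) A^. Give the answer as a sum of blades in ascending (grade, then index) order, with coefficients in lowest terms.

first term: 4/3*γ3 + 4/3*γ12 - 89/12*γ24 - 4*γ25 + 24/5*γ34 + 32*γ35 + 32*γ125 + 20/3*γ134 + 5*γ135 + 1/5*γ1245
second term: -4/3*γ3 - 4/3*γ12 + 71/12*γ24 - 6*γ25 + 24/5*γ34 + 32*γ35 - 32*γ125 + 20/3*γ134 - 5*γ135 + 1/5*γ1245
Answer: -3/2*γ24 - 10*γ25 + 48/5*γ34 + 64*γ35 + 40/3*γ134 + 2/5*γ1245


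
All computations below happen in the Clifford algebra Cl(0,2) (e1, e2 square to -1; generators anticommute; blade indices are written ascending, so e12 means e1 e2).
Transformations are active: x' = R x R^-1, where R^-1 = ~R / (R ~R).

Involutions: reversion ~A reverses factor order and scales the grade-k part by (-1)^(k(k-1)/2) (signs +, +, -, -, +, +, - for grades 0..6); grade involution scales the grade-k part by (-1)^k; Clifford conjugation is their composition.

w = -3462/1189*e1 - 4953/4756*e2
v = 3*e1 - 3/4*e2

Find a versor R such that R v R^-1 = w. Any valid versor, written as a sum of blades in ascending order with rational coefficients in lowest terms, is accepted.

The midline construction: v and w both square to -153/16, so reflecting in their sum 105/1189*e1 - 2130/1189*e2 exchanges them.
Answer: 105/1189*e1 - 2130/1189*e2


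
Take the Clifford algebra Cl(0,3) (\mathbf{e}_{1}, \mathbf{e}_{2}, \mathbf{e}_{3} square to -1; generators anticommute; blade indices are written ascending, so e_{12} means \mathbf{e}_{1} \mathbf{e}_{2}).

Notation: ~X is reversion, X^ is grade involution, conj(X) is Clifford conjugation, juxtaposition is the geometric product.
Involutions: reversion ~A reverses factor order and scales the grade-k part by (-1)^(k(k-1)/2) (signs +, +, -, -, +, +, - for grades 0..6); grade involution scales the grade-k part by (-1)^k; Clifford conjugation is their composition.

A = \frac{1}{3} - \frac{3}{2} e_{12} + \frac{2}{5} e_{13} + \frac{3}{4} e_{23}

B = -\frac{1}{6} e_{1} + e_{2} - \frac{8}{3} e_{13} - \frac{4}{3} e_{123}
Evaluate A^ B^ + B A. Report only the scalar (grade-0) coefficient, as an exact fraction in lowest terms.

first term: \frac{16}{15} - \frac{22}{9} e_{1} - \frac{1}{20} e_{2} + \frac{79}{60} e_{3} + 2 e_{12} - \frac{8}{9} e_{13} + 4 e_{23} + \frac{349}{360} e_{123}
second term: \frac{16}{15} - \frac{5}{9} e_{1} - \frac{9}{20} e_{2} - \frac{161}{60} e_{3} - 2 e_{12} - \frac{8}{9} e_{13} - 4 e_{23} - \frac{349}{360} e_{123}
Answer: \frac{32}{15}


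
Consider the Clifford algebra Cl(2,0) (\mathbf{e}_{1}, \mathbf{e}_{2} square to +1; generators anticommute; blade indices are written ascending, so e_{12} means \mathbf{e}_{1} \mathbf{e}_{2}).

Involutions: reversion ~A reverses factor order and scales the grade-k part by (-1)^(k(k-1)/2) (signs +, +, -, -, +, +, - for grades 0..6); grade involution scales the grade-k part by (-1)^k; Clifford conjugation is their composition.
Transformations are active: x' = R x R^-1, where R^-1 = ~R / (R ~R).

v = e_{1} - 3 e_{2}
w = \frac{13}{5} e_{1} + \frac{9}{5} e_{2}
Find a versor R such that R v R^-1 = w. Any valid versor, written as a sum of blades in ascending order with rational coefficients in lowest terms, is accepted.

Sketch: the shared square 10 makes R = v + w = \frac{18}{5} e_{1} - \frac{6}{5} e_{2} the natural versor; its sandwich fixes that direction, negates (v - w)/2, and sends v to w.
Answer: \frac{18}{5} e_{1} - \frac{6}{5} e_{2}


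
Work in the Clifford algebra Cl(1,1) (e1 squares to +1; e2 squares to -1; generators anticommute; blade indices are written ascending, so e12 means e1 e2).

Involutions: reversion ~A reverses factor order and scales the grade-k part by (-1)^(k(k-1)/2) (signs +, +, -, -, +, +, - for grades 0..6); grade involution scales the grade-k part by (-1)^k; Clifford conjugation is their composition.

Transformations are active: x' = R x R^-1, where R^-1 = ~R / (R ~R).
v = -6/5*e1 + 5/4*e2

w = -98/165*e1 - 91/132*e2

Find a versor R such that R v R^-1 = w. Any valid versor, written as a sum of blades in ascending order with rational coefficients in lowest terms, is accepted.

Take R = v + w = -296/165*e1 + 37/66*e2. Because q(v) = q(w) = -49/400, conjugation by R sends v exactly to w.
Answer: -296/165*e1 + 37/66*e2


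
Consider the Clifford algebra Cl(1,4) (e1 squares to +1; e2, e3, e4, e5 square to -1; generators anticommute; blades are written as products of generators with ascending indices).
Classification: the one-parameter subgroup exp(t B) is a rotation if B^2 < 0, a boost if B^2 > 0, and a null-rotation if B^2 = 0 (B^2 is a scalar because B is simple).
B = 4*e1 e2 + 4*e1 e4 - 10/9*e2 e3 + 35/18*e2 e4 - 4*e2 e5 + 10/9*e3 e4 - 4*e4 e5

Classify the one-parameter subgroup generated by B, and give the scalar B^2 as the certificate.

B^2 term by term: the squares give (4)^2*(e1 e2)^2 + (4)^2*(e1 e4)^2 + (-10/9)^2*(e2 e3)^2 + (35/18)^2*(e2 e4)^2 + (-4)^2*(e2 e5)^2 + (10/9)^2*(e3 e4)^2 + (-4)^2*(e4 e5)^2 = 16*(+1) + 16*(+1) + 100/81*(-1) + 1225/324*(-1) + 16*(-1) + 100/81*(-1) + 16*(-1) = -25/4 (each basis 2-blade squares to minus the product of its generators' squares); cross terms between blades sharing an index anticommute and cancel; the commuting (index-disjoint) pairs give grade-4 terms 2*c*c'*(blade product), which cancel blade by blade — e1 e2 e3 e4: 80/9 - 80/9 = 0; e1 e2 e4 e5: -32 + 32 = 0; e2 e3 e4 e5: 80/9 - 80/9 = 0 — confirming B is simple. So B^2 = -25/4.
Answer: rotation, certificate B^2 = -25/4. Check the certificate: B^2 = -25/4, and that sign is decisive whatever form B takes.


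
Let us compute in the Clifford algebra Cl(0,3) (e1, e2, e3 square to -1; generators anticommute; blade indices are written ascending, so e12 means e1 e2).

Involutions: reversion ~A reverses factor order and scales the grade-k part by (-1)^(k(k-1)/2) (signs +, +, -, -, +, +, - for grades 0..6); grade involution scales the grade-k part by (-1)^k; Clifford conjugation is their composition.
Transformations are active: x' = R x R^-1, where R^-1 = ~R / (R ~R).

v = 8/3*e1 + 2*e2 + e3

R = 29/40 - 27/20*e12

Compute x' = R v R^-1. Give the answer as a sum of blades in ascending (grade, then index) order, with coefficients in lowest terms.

~R = 29/40 + 27/20*e12, and R ~R = 3757/1600, so R^-1 = ~R / (3757/1600).
R v = 139/30*e1 - 43/20*e2 + 29/40*e3 - 27/20*e123
Answer: 2192/11271*e1 - 12502/3757*e2 + e3


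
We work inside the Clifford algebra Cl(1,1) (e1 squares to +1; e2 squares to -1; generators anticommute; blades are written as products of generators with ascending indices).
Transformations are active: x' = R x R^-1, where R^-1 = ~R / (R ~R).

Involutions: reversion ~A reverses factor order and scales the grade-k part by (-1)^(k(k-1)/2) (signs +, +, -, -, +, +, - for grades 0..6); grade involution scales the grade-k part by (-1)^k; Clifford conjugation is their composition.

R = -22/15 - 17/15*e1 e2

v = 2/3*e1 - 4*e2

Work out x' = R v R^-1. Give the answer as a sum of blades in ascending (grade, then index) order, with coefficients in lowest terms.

~R = -22/15 + 17/15*e1 e2, and R ~R = 13/15, so R^-1 = ~R / (13/15).
R v = -248/45*e1 + 298/45*e2
Answer: 10522/585*e1 - 10772/585*e2


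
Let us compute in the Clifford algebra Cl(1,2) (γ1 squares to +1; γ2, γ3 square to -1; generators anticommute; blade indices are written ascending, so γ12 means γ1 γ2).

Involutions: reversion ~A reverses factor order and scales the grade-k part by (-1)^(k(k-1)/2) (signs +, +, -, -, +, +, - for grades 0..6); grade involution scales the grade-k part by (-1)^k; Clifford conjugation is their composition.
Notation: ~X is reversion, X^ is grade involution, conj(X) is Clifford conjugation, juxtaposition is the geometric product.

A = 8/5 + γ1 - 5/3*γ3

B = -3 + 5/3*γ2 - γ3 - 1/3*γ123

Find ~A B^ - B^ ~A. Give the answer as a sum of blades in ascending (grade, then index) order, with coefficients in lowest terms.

first term: -47/15 - 3*γ1 - 8/3*γ2 + 33/5*γ3 - 10/9*γ12 + γ13 - 22/9*γ23 + 8/15*γ123
second term: -47/15 - 3*γ1 - 8/3*γ2 + 33/5*γ3 + 20/9*γ12 - γ13 + 28/9*γ23 + 8/15*γ123
Answer: -10/3*γ12 + 2*γ13 - 50/9*γ23


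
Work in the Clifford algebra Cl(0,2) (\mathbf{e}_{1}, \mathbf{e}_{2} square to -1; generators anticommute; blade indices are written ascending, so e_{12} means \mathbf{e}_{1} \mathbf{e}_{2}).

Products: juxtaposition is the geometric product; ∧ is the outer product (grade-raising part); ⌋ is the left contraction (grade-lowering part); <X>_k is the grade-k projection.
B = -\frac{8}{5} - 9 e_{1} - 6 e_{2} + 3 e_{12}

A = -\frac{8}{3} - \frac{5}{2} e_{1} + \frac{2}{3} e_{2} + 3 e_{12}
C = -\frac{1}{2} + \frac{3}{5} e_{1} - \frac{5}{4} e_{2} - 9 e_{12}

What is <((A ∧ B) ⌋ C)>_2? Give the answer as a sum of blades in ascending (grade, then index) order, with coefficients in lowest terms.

step 1: \frac{64}{15} + 28 e_{1} + \frac{224}{15} e_{2} + \frac{41}{5} e_{12}
step 2: \frac{1103}{15} - \frac{3296}{25} e_{1} + \frac{740}{3} e_{2} - \frac{192}{5} e_{12}
step 3: -\frac{192}{5} e_{12}
Answer: -\frac{192}{5} e_{12}


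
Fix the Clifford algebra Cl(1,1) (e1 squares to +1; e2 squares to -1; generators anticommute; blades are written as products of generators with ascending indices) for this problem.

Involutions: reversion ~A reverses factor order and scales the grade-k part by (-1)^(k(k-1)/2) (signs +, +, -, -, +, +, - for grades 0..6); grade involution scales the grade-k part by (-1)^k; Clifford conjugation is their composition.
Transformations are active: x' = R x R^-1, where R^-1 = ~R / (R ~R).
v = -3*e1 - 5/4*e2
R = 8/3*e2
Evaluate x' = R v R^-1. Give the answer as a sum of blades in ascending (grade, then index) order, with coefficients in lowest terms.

~R = 8/3*e2, and R ~R = -64/9, so R^-1 = ~R / (-64/9).
R v = 10/3 + 8*e1 e2
Answer: 3*e1 - 5/4*e2


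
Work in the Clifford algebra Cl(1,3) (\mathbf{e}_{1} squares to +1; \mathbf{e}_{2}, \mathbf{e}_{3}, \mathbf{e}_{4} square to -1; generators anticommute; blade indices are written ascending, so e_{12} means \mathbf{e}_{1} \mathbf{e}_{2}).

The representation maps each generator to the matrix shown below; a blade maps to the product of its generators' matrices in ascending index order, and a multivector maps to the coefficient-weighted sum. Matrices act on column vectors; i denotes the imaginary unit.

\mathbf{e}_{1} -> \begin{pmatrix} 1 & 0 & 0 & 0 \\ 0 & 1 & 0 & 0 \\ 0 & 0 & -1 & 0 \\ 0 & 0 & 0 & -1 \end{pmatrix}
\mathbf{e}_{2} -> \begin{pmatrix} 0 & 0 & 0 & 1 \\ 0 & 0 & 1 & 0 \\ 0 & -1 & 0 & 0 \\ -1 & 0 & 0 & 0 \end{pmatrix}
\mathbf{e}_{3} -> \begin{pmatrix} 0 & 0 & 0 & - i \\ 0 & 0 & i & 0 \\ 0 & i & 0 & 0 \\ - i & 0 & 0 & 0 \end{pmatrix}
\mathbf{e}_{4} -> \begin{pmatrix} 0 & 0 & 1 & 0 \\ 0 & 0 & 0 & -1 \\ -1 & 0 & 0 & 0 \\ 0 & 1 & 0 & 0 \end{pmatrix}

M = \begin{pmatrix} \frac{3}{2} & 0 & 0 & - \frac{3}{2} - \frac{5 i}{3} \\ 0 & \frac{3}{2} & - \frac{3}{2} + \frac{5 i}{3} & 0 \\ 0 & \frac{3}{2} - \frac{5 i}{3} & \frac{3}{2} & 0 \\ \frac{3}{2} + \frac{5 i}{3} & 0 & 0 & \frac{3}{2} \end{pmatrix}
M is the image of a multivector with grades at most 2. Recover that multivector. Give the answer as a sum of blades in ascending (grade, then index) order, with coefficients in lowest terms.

Method: the blade images are trace-orthogonal — tr(rho(e_A) rho(e_B)^-1) = 4 if A = B and 0 otherwise — and rho(e_A)^-1 = (e_A)^2 * rho(e_A) with (e_A)^2 = +1 or -1, so the coefficient of e_A in the preimage is (e_A)^2 * tr(M rho(e_A))/4.
Nonzero projections over blades of grade <= 2: 1: (1)^2 = +1, tr(M 1) = 6, coefficient \frac{3}{2}; e_{2}: (e_{2})^2 = -1, tr(M rho(e_{2})) = 6, coefficient -\frac{3}{2}; e_{13}: (e_{13})^2 = +1, tr(M rho(e_{13})) = \frac{20}{3}, coefficient \frac{5}{3}. Every other blade of grade <= 2 projects to 0.
Answer: \frac{3}{2} - \frac{3}{2} e_{2} + \frac{5}{3} e_{13}


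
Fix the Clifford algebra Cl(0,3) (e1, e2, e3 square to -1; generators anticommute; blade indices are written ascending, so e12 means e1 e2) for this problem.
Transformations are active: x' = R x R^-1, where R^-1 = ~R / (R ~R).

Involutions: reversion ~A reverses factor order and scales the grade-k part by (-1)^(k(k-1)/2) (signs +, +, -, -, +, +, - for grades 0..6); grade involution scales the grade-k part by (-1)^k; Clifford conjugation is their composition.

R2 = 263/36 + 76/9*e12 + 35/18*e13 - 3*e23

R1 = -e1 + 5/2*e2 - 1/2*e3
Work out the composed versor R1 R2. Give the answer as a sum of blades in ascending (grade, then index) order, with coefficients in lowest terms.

Distribute over the terms of R1 (each basis-blade product reordered to ascending indices, repeated generators contracted through their squares):
(-e1) R2 = -263/36*e1 + 76/9*e2 + 35/18*e3 + 3*e123
(5/2*e2) R2 = 190/9*e1 + 1315/72*e2 + 15/2*e3 - 175/36*e123
(-1/2*e3) R2 = -35/36*e1 + 3/2*e2 - 263/72*e3 - 38/9*e123
Summing the partial products and collecting blades:
Answer: 77/6*e1 + 677/24*e2 + 139/24*e3 - 73/12*e123


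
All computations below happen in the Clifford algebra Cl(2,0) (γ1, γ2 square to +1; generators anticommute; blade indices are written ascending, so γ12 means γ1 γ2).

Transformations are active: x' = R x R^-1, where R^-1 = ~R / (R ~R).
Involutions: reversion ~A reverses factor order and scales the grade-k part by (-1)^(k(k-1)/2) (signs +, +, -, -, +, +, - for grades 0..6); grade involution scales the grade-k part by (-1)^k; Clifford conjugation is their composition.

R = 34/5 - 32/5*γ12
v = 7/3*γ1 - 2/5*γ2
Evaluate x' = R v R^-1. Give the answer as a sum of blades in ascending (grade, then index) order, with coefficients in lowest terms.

~R = 34/5 + 32/5*γ12, and R ~R = 436/5, so R^-1 = ~R / (436/5).
R v = 1382/75*γ1 + 916/75*γ2
Answer: 1473/2725*γ1 + 18842/8175*γ2


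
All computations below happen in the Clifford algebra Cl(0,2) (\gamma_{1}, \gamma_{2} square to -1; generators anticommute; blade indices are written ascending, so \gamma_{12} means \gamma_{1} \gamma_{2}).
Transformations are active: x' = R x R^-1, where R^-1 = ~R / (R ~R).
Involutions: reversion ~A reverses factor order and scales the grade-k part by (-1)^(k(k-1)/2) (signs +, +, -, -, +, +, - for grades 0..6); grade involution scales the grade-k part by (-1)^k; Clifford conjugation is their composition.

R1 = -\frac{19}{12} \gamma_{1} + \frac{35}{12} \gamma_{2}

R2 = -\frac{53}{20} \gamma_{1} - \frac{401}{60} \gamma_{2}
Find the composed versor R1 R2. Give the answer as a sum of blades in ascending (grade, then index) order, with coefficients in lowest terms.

Distribute over the terms of R1 (each basis-blade product reordered to ascending indices, repeated generators contracted through their squares):
(-\frac{19}{12} \gamma_{1}) R2 = -\frac{1007}{240} + \frac{7619}{720} \gamma_{12}
(\frac{35}{12} \gamma_{2}) R2 = \frac{2807}{144} + \frac{371}{48} \gamma_{12}
Summing the partial products and collecting blades:
Answer: \frac{5507}{360} + \frac{824}{45} \gamma_{12}


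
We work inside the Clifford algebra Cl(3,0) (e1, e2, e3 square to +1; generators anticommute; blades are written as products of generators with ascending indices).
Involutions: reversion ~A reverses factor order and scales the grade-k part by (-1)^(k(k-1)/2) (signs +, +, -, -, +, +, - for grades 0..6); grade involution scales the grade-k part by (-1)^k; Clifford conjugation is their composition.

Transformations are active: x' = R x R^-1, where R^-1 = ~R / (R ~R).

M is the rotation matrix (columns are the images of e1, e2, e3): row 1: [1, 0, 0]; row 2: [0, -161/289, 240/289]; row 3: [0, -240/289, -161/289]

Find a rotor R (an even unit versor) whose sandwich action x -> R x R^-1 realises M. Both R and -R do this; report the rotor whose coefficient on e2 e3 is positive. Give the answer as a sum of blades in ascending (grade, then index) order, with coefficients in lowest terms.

Method: write R = a + b12*e1 e2 + b13*e1 e3 + b23*e2 e3 with a^2 + b12^2 + b13^2 + b23^2 = 1 (so R^-1 = ~R). Expanding the columns R e_j ~R gives tr M = 4a^2 - 1 and, from the antisymmetric part, M21 - M12 = -4a*b12, M13 - M31 = 4a*b13, M32 - M23 = -4a*b23.
Here tr M = -33/289, so a^2 = (1 + tr M)/4 = 64/289 and a = ±8/17. Taking a = 8/17: M21 - M12 = 0, M13 - M31 = 0, M32 - M23 = -480/289, giving b12 = 0, b13 = 0, b23 = 15/17, i.e. R = 8/17 + 15/17*e2 e3.
Its e2 e3 coefficient is already positive.
Answer: 8/17 + 15/17*e2 e3. Why the constraint matters: R and -R act identically through the sandwich — M has trace -33/289 either way — so only the sign condition on e2 e3 picks one of the two preimages.


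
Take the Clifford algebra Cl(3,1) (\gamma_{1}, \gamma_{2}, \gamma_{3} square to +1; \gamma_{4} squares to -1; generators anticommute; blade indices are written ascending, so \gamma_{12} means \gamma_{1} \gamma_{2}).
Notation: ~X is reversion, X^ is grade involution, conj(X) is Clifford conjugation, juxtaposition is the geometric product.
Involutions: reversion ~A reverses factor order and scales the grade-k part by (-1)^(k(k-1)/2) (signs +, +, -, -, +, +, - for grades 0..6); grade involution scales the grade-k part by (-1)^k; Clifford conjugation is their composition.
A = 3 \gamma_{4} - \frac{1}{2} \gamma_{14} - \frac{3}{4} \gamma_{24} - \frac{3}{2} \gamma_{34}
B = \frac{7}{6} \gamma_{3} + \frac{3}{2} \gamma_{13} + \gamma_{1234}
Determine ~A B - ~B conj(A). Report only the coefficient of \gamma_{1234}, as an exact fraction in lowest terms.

first term: -\frac{7}{4} \gamma_{4} + \frac{3}{2} \gamma_{12} - \frac{3}{4} \gamma_{13} - \frac{9}{4} \gamma_{14} + \frac{1}{2} \gamma_{23} - \frac{11}{4} \gamma_{34} + 3 \gamma_{123} + \frac{47}{12} \gamma_{134} - \frac{7}{8} \gamma_{234} - \frac{9}{8} \gamma_{1234}
second term: \frac{7}{4} \gamma_{4} + \frac{3}{2} \gamma_{12} - \frac{3}{4} \gamma_{13} - \frac{9}{4} \gamma_{14} + \frac{1}{2} \gamma_{23} - \frac{11}{4} \gamma_{34} + 3 \gamma_{123} + \frac{47}{12} \gamma_{134} - \frac{7}{8} \gamma_{234} + \frac{9}{8} \gamma_{1234}
Answer: -\frac{9}{4}


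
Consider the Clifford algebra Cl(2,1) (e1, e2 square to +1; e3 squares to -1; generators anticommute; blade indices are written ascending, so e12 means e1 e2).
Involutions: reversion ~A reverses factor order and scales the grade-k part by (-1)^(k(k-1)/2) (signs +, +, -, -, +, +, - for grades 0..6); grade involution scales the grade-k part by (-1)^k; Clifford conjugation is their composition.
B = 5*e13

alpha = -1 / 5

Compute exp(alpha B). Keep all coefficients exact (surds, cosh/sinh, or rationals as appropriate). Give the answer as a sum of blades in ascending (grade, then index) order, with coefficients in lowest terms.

B^2 = (5)^2*(e13)^2 = 25*(+1) = 25 (a basis 2-blade squares to minus the product of its generators' squares).
B^2 = 25 — since the square is positive, the closed form is hyperbolic: l = 5, alpha*l = -1, so exp(alpha B) = cosh(-1) + (sinh(-1)/5)*B = cosh(1) + (-sinh(1)/5)*B.
Answer: cosh(1) - sinh(1)*e13


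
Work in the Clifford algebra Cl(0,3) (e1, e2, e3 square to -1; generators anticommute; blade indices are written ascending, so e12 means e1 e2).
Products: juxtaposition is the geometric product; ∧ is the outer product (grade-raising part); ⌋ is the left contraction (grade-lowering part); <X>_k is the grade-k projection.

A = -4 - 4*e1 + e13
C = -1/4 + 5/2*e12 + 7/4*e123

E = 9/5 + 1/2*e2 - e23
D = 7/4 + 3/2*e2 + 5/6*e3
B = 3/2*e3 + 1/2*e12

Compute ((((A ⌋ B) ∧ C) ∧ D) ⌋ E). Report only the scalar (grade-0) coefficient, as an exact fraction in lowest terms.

step 1: 2*e2 - 6*e3 - 2*e12
step 2: -1/2*e2 + 3/2*e3 + 1/2*e12 - 15*e123
step 3: -7/8*e2 + 21/8*e3 + 7/8*e12 - 8/3*e23 - 155/6*e123
step 4: -107/48 - 21/8*e2 - 7/8*e3
Answer: -107/48


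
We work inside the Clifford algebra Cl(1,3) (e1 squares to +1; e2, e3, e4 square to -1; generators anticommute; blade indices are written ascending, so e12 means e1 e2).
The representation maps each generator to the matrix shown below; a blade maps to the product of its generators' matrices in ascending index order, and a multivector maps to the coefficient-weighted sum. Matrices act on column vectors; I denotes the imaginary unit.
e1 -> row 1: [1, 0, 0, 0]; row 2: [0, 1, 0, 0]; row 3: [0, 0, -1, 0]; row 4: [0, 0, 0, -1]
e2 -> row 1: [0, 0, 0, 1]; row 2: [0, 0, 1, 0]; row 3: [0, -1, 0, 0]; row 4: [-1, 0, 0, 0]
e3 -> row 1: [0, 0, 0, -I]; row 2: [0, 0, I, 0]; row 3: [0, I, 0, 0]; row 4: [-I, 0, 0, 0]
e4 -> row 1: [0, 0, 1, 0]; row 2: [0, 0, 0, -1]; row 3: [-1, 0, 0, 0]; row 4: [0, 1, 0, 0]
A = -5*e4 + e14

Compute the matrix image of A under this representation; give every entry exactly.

Bivector images (products of the table entries): rho(e14) = rho(e1)rho(e4) = row 1: [0, 0, 1, 0]; row 2: [0, 0, 0, -1]; row 3: [1, 0, 0, 0]; row 4: [0, -1, 0, 0].
M = (-5)*rho(e4) + (1)*rho(e14), summed entrywise:
Answer: row 1: [0, 0, -4, 0]; row 2: [0, 0, 0, 4]; row 3: [6, 0, 0, 0]; row 4: [0, -6, 0, 0]
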